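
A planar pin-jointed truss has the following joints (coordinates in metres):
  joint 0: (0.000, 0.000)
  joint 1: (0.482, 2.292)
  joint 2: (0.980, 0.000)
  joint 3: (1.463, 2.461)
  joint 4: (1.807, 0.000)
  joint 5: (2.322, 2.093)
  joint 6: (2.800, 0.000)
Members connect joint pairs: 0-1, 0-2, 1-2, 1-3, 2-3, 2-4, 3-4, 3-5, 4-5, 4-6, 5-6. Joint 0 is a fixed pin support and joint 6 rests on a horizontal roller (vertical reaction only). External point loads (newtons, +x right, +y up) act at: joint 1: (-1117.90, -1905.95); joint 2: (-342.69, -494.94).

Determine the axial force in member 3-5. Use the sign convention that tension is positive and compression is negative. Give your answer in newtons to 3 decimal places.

N=7 nodes, M=11 members, R=3 reactions → 2N=14, M+R=14
member 0 (0-1): L=2.3421, (cx,cy)=(0.2058,0.9786)
member 1 (0-2): L=0.9800, (cx,cy)=(1.0000,0.0000)
member 2 (1-2): L=2.3455, (cx,cy)=(0.2123,-0.9772)
member 3 (1-3): L=0.9955, (cx,cy)=(0.9855,0.1698)
member 4 (2-3): L=2.5079, (cx,cy)=(0.1926,0.9813)
member 5 (2-4): L=0.8270, (cx,cy)=(1.0000,0.0000)
member 6 (3-4): L=2.4849, (cx,cy)=(0.1384,-0.9904)
member 7 (3-5): L=0.9345, (cx,cy)=(0.9192,-0.3938)
member 8 (4-5): L=2.1554, (cx,cy)=(0.2389,0.9710)
member 9 (4-6): L=0.9930, (cx,cy)=(1.0000,0.0000)
member 10 (5-6): L=2.1469, (cx,cy)=(0.2226,-0.9749)
solve A·x = −loads:
  F[0-1] = -2876.2114 N (compression)
  F[0-2] = -868.6792 N (compression)
  F[1-2] = +985.7297 N (tension)
  F[1-3] = +321.3608 N (tension)
  F[2-3] = -477.2487 N (compression)
  F[2-4] = -224.7835 N (compression)
  F[3-4] = +340.9620 N (tension)
  F[3-5] = +193.1924 N (tension)
  F[4-5] = -347.7512 N (compression)
  F[4-6] = -94.4938 N (compression)
  F[5-6] = +424.4094 N (tension)
  Rx@0 = +1460.5900 N
  Ry@0 = +2814.6463 N
  Ry@6 = -413.7563 N

193.192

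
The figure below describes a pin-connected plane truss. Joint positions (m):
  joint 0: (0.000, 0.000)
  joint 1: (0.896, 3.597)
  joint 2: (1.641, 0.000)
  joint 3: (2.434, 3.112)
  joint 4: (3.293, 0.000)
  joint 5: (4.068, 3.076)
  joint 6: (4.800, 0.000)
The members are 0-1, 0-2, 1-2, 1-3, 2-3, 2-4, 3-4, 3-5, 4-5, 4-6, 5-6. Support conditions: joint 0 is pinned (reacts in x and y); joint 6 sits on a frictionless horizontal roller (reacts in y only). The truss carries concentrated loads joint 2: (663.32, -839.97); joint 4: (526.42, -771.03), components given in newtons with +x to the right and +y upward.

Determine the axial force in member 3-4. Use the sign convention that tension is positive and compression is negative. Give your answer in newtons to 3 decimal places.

N=7 nodes, M=11 members, R=3 reactions → 2N=14, M+R=14
member 0 (0-1): L=3.7069, (cx,cy)=(0.2417,0.9703)
member 1 (0-2): L=1.6410, (cx,cy)=(1.0000,0.0000)
member 2 (1-2): L=3.6733, (cx,cy)=(0.2028,-0.9792)
member 3 (1-3): L=1.6127, (cx,cy)=(0.9537,-0.3007)
member 4 (2-3): L=3.2114, (cx,cy)=(0.2469,0.9690)
member 5 (2-4): L=1.6520, (cx,cy)=(1.0000,0.0000)
member 6 (3-4): L=3.2284, (cx,cy)=(0.2661,-0.9640)
member 7 (3-5): L=1.6344, (cx,cy)=(0.9998,-0.0220)
member 8 (4-5): L=3.1721, (cx,cy)=(0.2443,0.9697)
member 9 (4-6): L=1.5070, (cx,cy)=(1.0000,0.0000)
member 10 (5-6): L=3.1619, (cx,cy)=(0.2315,-0.9728)
solve A·x = −loads:
  F[0-1] = -819.1661 N (compression)
  F[0-2] = +1387.7409 N (tension)
  F[1-2] = +936.6885 N (tension)
  F[1-3] = -406.8066 N (compression)
  F[2-3] = -79.7205 N (compression)
  F[2-4] = +934.0785 N (tension)
  F[3-4] = -37.6917 N (compression)
  F[3-5] = -397.7261 N (compression)
  F[4-5] = +832.5940 N (tension)
  F[4-6] = +194.2140 N (tension)
  F[5-6] = -838.9139 N (compression)
  Rx@0 = -1189.7400 N
  Ry@0 = +794.8765 N
  Ry@6 = +816.1235 N

-37.692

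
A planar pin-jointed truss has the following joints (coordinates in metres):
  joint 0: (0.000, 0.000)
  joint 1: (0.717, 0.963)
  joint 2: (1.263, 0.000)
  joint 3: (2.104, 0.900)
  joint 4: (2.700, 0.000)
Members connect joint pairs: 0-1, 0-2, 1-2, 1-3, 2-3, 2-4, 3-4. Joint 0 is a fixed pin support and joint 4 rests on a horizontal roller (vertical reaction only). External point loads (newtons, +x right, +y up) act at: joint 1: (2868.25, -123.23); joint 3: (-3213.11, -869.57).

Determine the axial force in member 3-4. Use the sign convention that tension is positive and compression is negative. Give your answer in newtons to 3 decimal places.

-794.377

N=5 nodes, M=7 members, R=3 reactions → 2N=10, M+R=10
member 0 (0-1): L=1.2006, (cx,cy)=(0.5972,0.8021)
member 1 (0-2): L=1.2630, (cx,cy)=(1.0000,0.0000)
member 2 (1-2): L=1.1070, (cx,cy)=(0.4932,-0.8699)
member 3 (1-3): L=1.3884, (cx,cy)=(0.9990,-0.0454)
member 4 (2-3): L=1.2318, (cx,cy)=(0.6828,0.7307)
member 5 (2-4): L=1.4370, (cx,cy)=(1.0000,0.0000)
member 6 (3-4): L=1.0795, (cx,cy)=(0.5521,-0.8338)
solve A·x = −loads:
  F[0-1] = -412.0248 N (compression)
  F[0-2] = -98.7997 N (compression)
  F[1-2] = +411.4559 N (tension)
  F[1-3] = -3320.6678 N (compression)
  F[2-3] = -489.8759 N (compression)
  F[2-4] = +438.6013 N (tension)
  F[3-4] = -794.3774 N (compression)
  Rx@0 = +344.8600 N
  Ry@0 = +330.4826 N
  Ry@4 = +662.3174 N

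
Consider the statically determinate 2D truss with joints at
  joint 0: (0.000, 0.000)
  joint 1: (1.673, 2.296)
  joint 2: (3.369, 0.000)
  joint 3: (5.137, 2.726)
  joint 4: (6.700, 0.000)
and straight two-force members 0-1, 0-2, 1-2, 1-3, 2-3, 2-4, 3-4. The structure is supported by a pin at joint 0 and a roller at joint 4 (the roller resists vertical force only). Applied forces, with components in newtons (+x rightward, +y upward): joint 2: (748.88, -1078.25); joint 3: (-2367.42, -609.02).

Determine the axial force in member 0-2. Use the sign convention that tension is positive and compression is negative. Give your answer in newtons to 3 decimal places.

N=5 nodes, M=7 members, R=3 reactions → 2N=10, M+R=10
member 0 (0-1): L=2.8409, (cx,cy)=(0.5889,0.8082)
member 1 (0-2): L=3.3690, (cx,cy)=(1.0000,0.0000)
member 2 (1-2): L=2.8545, (cx,cy)=(0.5942,-0.8044)
member 3 (1-3): L=3.4906, (cx,cy)=(0.9924,0.1232)
member 4 (2-3): L=3.2491, (cx,cy)=(0.5441,0.8390)
member 5 (2-4): L=3.3310, (cx,cy)=(1.0000,0.0000)
member 6 (3-4): L=3.1423, (cx,cy)=(0.4974,-0.8675)
solve A·x = −loads:
  F[0-1] = -2030.8804 N (compression)
  F[0-2] = -422.5464 N (compression)
  F[1-2] = +1700.1374 N (tension)
  F[1-3] = -2223.0705 N (compression)
  F[2-3] = -344.7674 N (compression)
  F[2-4] = +26.3213 N (tension)
  F[3-4] = -52.9170 N (compression)
  Rx@0 = +1618.5400 N
  Ry@0 = +1641.3636 N
  Ry@4 = +45.9064 N

-422.546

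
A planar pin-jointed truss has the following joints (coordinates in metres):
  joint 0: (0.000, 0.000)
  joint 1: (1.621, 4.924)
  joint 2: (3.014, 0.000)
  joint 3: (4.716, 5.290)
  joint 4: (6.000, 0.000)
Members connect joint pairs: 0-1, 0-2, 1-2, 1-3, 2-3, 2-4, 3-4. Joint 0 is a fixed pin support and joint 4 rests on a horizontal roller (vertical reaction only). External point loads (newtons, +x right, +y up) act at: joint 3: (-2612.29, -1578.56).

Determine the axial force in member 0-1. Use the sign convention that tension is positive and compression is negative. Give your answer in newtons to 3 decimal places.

N=5 nodes, M=7 members, R=3 reactions → 2N=10, M+R=10
member 0 (0-1): L=5.1840, (cx,cy)=(0.3127,0.9499)
member 1 (0-2): L=3.0140, (cx,cy)=(1.0000,0.0000)
member 2 (1-2): L=5.1172, (cx,cy)=(0.2722,-0.9622)
member 3 (1-3): L=3.1166, (cx,cy)=(0.9931,0.1174)
member 4 (2-3): L=5.5571, (cx,cy)=(0.3063,0.9519)
member 5 (2-4): L=2.9860, (cx,cy)=(1.0000,0.0000)
member 6 (3-4): L=5.4436, (cx,cy)=(0.2359,-0.9718)
solve A·x = −loads:
  F[0-1] = -2780.4088 N (compression)
  F[0-2] = -1742.8688 N (compression)
  F[1-2] = +2552.3916 N (tension)
  F[1-3] = -1575.1240 N (compression)
  F[2-3] = -2579.9913 N (compression)
  F[2-4] = -257.8730 N (compression)
  F[3-4] = +1093.2688 N (tension)
  Rx@0 = +2612.2900 N
  Ry@0 = +2640.9809 N
  Ry@4 = -1062.4209 N

-2780.409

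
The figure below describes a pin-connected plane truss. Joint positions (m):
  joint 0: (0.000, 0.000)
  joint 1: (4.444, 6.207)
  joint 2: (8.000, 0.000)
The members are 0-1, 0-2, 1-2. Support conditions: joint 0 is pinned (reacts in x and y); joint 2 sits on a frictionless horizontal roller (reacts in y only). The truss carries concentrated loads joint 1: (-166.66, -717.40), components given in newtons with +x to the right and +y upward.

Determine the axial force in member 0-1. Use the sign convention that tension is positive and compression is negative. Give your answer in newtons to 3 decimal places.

-551.222

N=3 nodes, M=3 members, R=3 reactions → 2N=6, M+R=6
member 0 (0-1): L=7.6339, (cx,cy)=(0.5821,0.8131)
member 1 (0-2): L=8.0000, (cx,cy)=(1.0000,0.0000)
member 2 (1-2): L=7.1535, (cx,cy)=(0.4971,-0.8677)
solve A·x = −loads:
  F[0-1] = -551.2223 N (compression)
  F[0-2] = +154.2299 N (tension)
  F[1-2] = -310.2580 N (compression)
  Rx@0 = +166.6600 N
  Ry@0 = +448.1916 N
  Ry@2 = +269.2084 N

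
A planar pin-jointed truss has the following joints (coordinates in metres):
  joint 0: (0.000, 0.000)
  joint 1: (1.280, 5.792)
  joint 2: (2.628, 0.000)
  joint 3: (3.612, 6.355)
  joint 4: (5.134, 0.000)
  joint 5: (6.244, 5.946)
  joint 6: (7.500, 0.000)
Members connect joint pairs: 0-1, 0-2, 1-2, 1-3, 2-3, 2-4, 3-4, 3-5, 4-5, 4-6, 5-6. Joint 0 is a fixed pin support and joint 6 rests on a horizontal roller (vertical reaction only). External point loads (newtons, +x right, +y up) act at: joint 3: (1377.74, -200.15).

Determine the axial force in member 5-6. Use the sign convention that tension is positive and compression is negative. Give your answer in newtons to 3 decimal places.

-1291.685

N=7 nodes, M=11 members, R=3 reactions → 2N=14, M+R=14
member 0 (0-1): L=5.9318, (cx,cy)=(0.2158,0.9764)
member 1 (0-2): L=2.6280, (cx,cy)=(1.0000,0.0000)
member 2 (1-2): L=5.9468, (cx,cy)=(0.2267,-0.9740)
member 3 (1-3): L=2.3990, (cx,cy)=(0.9721,0.2347)
member 4 (2-3): L=6.4307, (cx,cy)=(0.1530,0.9882)
member 5 (2-4): L=2.5060, (cx,cy)=(1.0000,0.0000)
member 6 (3-4): L=6.5347, (cx,cy)=(0.2329,-0.9725)
member 7 (3-5): L=2.6636, (cx,cy)=(0.9881,-0.1536)
member 8 (4-5): L=6.0487, (cx,cy)=(0.1835,0.9830)
member 9 (4-6): L=2.3660, (cx,cy)=(1.0000,0.0000)
member 10 (5-6): L=6.0772, (cx,cy)=(0.2067,-0.9784)
solve A·x = −loads:
  F[0-1] = +1089.3112 N (tension)
  F[0-2] = +1142.6798 N (tension)
  F[1-2] = -978.8110 N (compression)
  F[1-3] = +470.0616 N (tension)
  F[2-3] = +964.6930 N (tension)
  F[2-4] = +773.1934 N (tension)
  F[3-4] = -1221.4465 N (compression)
  F[3-5] = -494.5717 N (compression)
  F[4-5] = +1208.3755 N (tension)
  F[4-6] = +266.9575 N (tension)
  F[5-6] = -1291.6849 N (compression)
  Rx@0 = -1377.7400 N
  Ry@0 = -1063.6473 N
  Ry@6 = +1263.7973 N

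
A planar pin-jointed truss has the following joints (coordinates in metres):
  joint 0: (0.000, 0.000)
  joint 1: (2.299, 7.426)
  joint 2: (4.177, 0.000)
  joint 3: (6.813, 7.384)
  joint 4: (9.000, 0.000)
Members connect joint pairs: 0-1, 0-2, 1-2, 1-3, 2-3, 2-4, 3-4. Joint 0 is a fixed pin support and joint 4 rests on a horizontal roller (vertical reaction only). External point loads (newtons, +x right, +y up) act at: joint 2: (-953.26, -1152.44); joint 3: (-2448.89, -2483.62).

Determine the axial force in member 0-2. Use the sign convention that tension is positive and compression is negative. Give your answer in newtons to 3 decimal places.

-2402.095

N=5 nodes, M=7 members, R=3 reactions → 2N=10, M+R=10
member 0 (0-1): L=7.7737, (cx,cy)=(0.2957,0.9553)
member 1 (0-2): L=4.1770, (cx,cy)=(1.0000,0.0000)
member 2 (1-2): L=7.6598, (cx,cy)=(0.2452,-0.9695)
member 3 (1-3): L=4.5142, (cx,cy)=(1.0000,-0.0093)
member 4 (2-3): L=7.8404, (cx,cy)=(0.3362,0.9418)
member 5 (2-4): L=4.8230, (cx,cy)=(1.0000,0.0000)
member 6 (3-4): L=7.7011, (cx,cy)=(0.2840,-0.9588)
solve A·x = −loads:
  F[0-1] = -3381.5387 N (compression)
  F[0-2] = -2402.0950 N (compression)
  F[1-2] = +3349.4539 N (tension)
  F[1-3] = -1821.3411 N (compression)
  F[2-3] = -2224.2619 N (compression)
  F[2-4] = +120.1850 N (tension)
  F[3-4] = -423.2065 N (compression)
  Rx@0 = +3402.1500 N
  Ry@0 = +3230.2776 N
  Ry@4 = +405.7824 N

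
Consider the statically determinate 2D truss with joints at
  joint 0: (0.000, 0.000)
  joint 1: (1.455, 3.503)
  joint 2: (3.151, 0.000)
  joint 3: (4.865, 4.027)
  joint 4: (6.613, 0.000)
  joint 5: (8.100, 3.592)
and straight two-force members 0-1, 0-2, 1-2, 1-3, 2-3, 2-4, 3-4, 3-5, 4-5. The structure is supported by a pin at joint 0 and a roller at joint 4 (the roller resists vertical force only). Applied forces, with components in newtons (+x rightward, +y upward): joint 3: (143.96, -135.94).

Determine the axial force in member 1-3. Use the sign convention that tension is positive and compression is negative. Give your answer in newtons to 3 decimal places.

43.820

N=6 nodes, M=9 members, R=3 reactions → 2N=12, M+R=12
member 0 (0-1): L=3.7932, (cx,cy)=(0.3836,0.9235)
member 1 (0-2): L=3.1510, (cx,cy)=(1.0000,0.0000)
member 2 (1-2): L=3.8920, (cx,cy)=(0.4358,-0.9001)
member 3 (1-3): L=3.4500, (cx,cy)=(0.9884,0.1519)
member 4 (2-3): L=4.3766, (cx,cy)=(0.3916,0.9201)
member 5 (2-4): L=3.4620, (cx,cy)=(1.0000,0.0000)
member 6 (3-4): L=4.3900, (cx,cy)=(0.3982,-0.9173)
member 7 (3-5): L=3.2641, (cx,cy)=(0.9911,-0.1333)
member 8 (4-5): L=3.8876, (cx,cy)=(0.3825,0.9240)
solve A·x = −loads:
  F[0-1] = +56.0170 N (tension)
  F[0-2] = +122.4727 N (tension)
  F[1-2] = -50.0818 N (compression)
  F[1-3] = +43.8198 N (tension)
  F[2-3] = +48.9897 N (tension)
  F[2-4] = +81.4628 N (tension)
  F[3-4] = -204.5898 N (compression)
  F[3-5] = +0.0000 N (tension)
  F[4-5] = -0.0000 N (compression)
  Rx@0 = -143.9600 N
  Ry@0 = -51.7320 N
  Ry@4 = +187.6720 N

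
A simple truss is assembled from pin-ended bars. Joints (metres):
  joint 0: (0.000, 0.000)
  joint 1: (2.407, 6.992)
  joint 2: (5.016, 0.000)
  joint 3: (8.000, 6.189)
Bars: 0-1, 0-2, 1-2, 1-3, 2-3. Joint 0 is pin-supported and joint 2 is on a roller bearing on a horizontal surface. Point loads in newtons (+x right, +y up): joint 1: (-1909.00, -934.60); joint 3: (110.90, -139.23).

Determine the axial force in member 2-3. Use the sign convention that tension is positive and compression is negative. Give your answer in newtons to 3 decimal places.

N=4 nodes, M=5 members, R=3 reactions → 2N=8, M+R=8
member 0 (0-1): L=7.3947, (cx,cy)=(0.3255,0.9455)
member 1 (0-2): L=5.0160, (cx,cy)=(1.0000,0.0000)
member 2 (1-2): L=7.4629, (cx,cy)=(0.3496,-0.9369)
member 3 (1-3): L=5.6504, (cx,cy)=(0.9899,-0.1421)
member 4 (2-3): L=6.8708, (cx,cy)=(0.4343,0.9008)
solve A·x = −loads:
  F[0-1] = -3096.0978 N (compression)
  F[0-2] = -790.3108 N (compression)
  F[1-2] = +2101.5913 N (tension)
  F[1-3] = +168.2106 N (tension)
  F[2-3] = -128.0294 N (compression)
  Rx@0 = +1798.1000 N
  Ry@0 = +2927.4874 N
  Ry@2 = -1853.6574 N

-128.029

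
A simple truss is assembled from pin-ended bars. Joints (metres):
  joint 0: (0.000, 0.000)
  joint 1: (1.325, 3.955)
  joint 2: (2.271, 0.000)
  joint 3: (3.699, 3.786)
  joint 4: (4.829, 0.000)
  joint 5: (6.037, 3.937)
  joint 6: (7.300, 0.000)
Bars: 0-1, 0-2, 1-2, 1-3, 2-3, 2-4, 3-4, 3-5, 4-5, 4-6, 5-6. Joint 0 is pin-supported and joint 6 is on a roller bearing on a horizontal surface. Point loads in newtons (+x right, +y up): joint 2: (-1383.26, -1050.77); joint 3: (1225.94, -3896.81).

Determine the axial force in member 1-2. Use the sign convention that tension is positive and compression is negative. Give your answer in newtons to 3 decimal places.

2152.983

N=7 nodes, M=11 members, R=3 reactions → 2N=14, M+R=14
member 0 (0-1): L=4.1710, (cx,cy)=(0.3177,0.9482)
member 1 (0-2): L=2.2710, (cx,cy)=(1.0000,0.0000)
member 2 (1-2): L=4.0666, (cx,cy)=(0.2326,-0.9726)
member 3 (1-3): L=2.3800, (cx,cy)=(0.9975,-0.0710)
member 4 (2-3): L=4.0464, (cx,cy)=(0.3529,0.9357)
member 5 (2-4): L=2.5580, (cx,cy)=(1.0000,0.0000)
member 6 (3-4): L=3.9510, (cx,cy)=(0.2860,-0.9582)
member 7 (3-5): L=2.3429, (cx,cy)=(0.9979,0.0645)
member 8 (4-5): L=4.1182, (cx,cy)=(0.2933,0.9560)
member 9 (4-6): L=2.4710, (cx,cy)=(1.0000,0.0000)
member 10 (5-6): L=4.1346, (cx,cy)=(0.3055,-0.9522)
solve A·x = −loads:
  F[0-1] = -2120.1360 N (compression)
  F[0-2] = +516.1749 N (tension)
  F[1-2] = +2152.9833 N (tension)
  F[1-3] = -1177.3127 N (compression)
  F[2-3] = -1114.8822 N (compression)
  F[2-4] = +2793.7343 N (tension)
  F[3-4] = -3192.0677 N (compression)
  F[3-5] = -1884.7188 N (compression)
  F[4-5] = +3199.4790 N (tension)
  F[4-6] = +942.2812 N (tension)
  F[5-6] = -3084.7039 N (compression)
  Rx@0 = +157.3200 N
  Ry@0 = +2010.3187 N
  Ry@6 = +2937.2613 N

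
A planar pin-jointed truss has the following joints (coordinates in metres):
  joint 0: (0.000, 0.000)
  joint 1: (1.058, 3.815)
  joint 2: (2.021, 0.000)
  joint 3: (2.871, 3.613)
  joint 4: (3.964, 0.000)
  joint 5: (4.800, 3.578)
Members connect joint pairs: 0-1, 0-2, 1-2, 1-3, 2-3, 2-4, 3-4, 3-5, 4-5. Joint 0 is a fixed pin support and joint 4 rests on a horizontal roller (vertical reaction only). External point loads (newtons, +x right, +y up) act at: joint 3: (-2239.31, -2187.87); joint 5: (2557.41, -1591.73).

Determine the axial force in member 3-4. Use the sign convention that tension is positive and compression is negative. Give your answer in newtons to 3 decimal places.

N=6 nodes, M=9 members, R=3 reactions → 2N=12, M+R=12
member 0 (0-1): L=3.9590, (cx,cy)=(0.2672,0.9636)
member 1 (0-2): L=2.0210, (cx,cy)=(1.0000,0.0000)
member 2 (1-2): L=3.9347, (cx,cy)=(0.2447,-0.9696)
member 3 (1-3): L=1.8242, (cx,cy)=(0.9939,-0.1107)
member 4 (2-3): L=3.7116, (cx,cy)=(0.2290,0.9734)
member 5 (2-4): L=1.9430, (cx,cy)=(1.0000,0.0000)
member 6 (3-4): L=3.7747, (cx,cy)=(0.2896,-0.9572)
member 7 (3-5): L=1.9293, (cx,cy)=(0.9998,-0.0181)
member 8 (4-5): L=3.6744, (cx,cy)=(0.2275,0.9738)
solve A·x = −loads:
  F[0-1] = -0.2277 N (compression)
  F[0-2] = +318.1608 N (tension)
  F[1-2] = +0.2400 N (tension)
  F[1-3] = -0.1203 N (compression)
  F[2-3] = -0.2391 N (compression)
  F[2-4] = +318.2743 N (tension)
  F[3-4] = -2340.8580 N (compression)
  F[3-5] = +2917.4319 N (tension)
  F[4-5] = -1580.2498 N (compression)
  Rx@0 = -318.1000 N
  Ry@0 = +0.2194 N
  Ry@4 = +3779.3806 N

-2340.858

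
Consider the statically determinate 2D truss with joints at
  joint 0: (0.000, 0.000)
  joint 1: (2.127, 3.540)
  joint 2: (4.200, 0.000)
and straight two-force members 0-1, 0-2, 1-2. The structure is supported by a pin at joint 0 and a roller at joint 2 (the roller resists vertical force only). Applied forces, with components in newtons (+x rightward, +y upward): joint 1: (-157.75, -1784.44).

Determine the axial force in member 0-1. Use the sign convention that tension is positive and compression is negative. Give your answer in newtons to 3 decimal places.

N=3 nodes, M=3 members, R=3 reactions → 2N=6, M+R=6
member 0 (0-1): L=4.1299, (cx,cy)=(0.5150,0.8572)
member 1 (0-2): L=4.2000, (cx,cy)=(1.0000,0.0000)
member 2 (1-2): L=4.1023, (cx,cy)=(0.5053,-0.8629)
solve A·x = −loads:
  F[0-1] = -1182.6203 N (compression)
  F[0-2] = +451.3347 N (tension)
  F[1-2] = -893.1566 N (compression)
  Rx@0 = +157.7500 N
  Ry@0 = +1013.7093 N
  Ry@2 = +770.7307 N

-1182.620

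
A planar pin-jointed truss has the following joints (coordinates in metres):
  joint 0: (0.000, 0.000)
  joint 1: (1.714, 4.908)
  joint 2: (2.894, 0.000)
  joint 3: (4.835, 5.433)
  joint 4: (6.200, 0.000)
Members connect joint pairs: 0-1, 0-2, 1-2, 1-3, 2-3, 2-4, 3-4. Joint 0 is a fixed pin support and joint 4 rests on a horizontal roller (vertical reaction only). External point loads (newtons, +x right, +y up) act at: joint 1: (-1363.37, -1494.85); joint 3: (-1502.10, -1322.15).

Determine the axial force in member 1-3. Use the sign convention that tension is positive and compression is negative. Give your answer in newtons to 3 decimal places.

-486.499

N=5 nodes, M=7 members, R=3 reactions → 2N=10, M+R=10
member 0 (0-1): L=5.1987, (cx,cy)=(0.3297,0.9441)
member 1 (0-2): L=2.8940, (cx,cy)=(1.0000,0.0000)
member 2 (1-2): L=5.0479, (cx,cy)=(0.2338,-0.9723)
member 3 (1-3): L=3.1648, (cx,cy)=(0.9861,0.1659)
member 4 (2-3): L=5.7693, (cx,cy)=(0.3364,0.9417)
member 5 (2-4): L=3.3060, (cx,cy)=(1.0000,0.0000)
member 6 (3-4): L=5.6018, (cx,cy)=(0.2437,-0.9699)
solve A·x = −loads:
  F[0-1] = -3991.3942 N (compression)
  F[0-2] = -1549.5107 N (compression)
  F[1-2] = +2255.1486 N (tension)
  F[1-3] = -486.4990 N (compression)
  F[2-3] = -2328.3969 N (compression)
  F[2-4] = -238.9867 N (compression)
  F[3-4] = +980.7820 N (tension)
  Rx@0 = +2865.4700 N
  Ry@0 = +3768.2195 N
  Ry@4 = -951.2195 N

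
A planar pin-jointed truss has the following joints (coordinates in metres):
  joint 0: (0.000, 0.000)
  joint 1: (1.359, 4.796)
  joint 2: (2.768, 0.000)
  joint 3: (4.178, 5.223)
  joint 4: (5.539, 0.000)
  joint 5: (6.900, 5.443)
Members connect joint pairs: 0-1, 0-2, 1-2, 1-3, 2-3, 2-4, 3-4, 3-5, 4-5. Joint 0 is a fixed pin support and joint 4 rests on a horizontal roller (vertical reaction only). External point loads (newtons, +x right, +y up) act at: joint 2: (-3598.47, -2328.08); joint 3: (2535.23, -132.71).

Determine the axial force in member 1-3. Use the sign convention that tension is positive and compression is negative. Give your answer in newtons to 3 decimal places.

666.898

N=6 nodes, M=9 members, R=3 reactions → 2N=12, M+R=12
member 0 (0-1): L=4.9848, (cx,cy)=(0.2726,0.9621)
member 1 (0-2): L=2.7680, (cx,cy)=(1.0000,0.0000)
member 2 (1-2): L=4.9987, (cx,cy)=(0.2819,-0.9595)
member 3 (1-3): L=2.8512, (cx,cy)=(0.9887,0.1498)
member 4 (2-3): L=5.4100, (cx,cy)=(0.2606,0.9654)
member 5 (2-4): L=2.7710, (cx,cy)=(1.0000,0.0000)
member 6 (3-4): L=5.3974, (cx,cy)=(0.2522,-0.9677)
member 7 (3-5): L=2.7309, (cx,cy)=(0.9967,0.0806)
member 8 (4-5): L=5.6106, (cx,cy)=(0.2426,0.9701)
solve A·x = −loads:
  F[0-1] = +1240.2991 N (tension)
  F[0-2] = -1401.3794 N (compression)
  F[1-2] = -1139.6501 N (compression)
  F[1-3] = +666.8984 N (tension)
  F[2-3] = +3544.0038 N (tension)
  F[2-4] = +952.1805 N (tension)
  F[3-4] = -3776.1276 N (compression)
  F[3-5] = -0.0000 N (compression)
  F[4-5] = +0.0000 N (tension)
  Rx@0 = +1063.2400 N
  Ry@0 = -1193.3162 N
  Ry@4 = +3654.1062 N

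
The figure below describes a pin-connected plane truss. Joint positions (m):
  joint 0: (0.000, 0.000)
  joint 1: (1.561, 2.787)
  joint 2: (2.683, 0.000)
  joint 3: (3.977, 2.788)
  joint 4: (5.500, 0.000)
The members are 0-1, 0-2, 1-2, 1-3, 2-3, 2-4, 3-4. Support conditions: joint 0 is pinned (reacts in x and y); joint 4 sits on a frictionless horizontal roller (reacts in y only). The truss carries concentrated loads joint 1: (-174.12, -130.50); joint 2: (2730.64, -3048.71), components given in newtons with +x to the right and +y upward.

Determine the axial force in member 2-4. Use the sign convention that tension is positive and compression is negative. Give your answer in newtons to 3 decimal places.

784.456

N=5 nodes, M=7 members, R=3 reactions → 2N=10, M+R=10
member 0 (0-1): L=3.1944, (cx,cy)=(0.4887,0.8725)
member 1 (0-2): L=2.6830, (cx,cy)=(1.0000,0.0000)
member 2 (1-2): L=3.0044, (cx,cy)=(0.3735,-0.9276)
member 3 (1-3): L=2.4160, (cx,cy)=(1.0000,0.0004)
member 4 (2-3): L=3.0737, (cx,cy)=(0.4210,0.9071)
member 5 (2-4): L=2.8170, (cx,cy)=(1.0000,0.0000)
member 6 (3-4): L=3.1769, (cx,cy)=(0.4794,-0.8776)
solve A·x = −loads:
  F[0-1] = -1997.9938 N (compression)
  F[0-2] = +3532.8798 N (tension)
  F[1-2] = +1737.8210 N (tension)
  F[1-3] = -1451.2391 N (compression)
  F[2-3] = +1583.8205 N (tension)
  F[2-4] = +784.4559 N (tension)
  F[3-4] = -1636.3170 N (compression)
  Rx@0 = -2556.5200 N
  Ry@0 = +1743.1869 N
  Ry@4 = +1436.0231 N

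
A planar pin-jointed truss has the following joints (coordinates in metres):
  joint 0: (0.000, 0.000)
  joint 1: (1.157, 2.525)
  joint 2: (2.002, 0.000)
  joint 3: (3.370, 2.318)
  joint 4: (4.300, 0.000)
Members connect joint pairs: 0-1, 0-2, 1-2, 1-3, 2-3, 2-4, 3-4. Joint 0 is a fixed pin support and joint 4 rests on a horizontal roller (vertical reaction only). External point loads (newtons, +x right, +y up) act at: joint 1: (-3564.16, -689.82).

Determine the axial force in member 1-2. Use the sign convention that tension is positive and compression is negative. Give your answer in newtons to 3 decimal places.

1834.517

N=5 nodes, M=7 members, R=3 reactions → 2N=10, M+R=10
member 0 (0-1): L=2.7775, (cx,cy)=(0.4166,0.9091)
member 1 (0-2): L=2.0020, (cx,cy)=(1.0000,0.0000)
member 2 (1-2): L=2.6626, (cx,cy)=(0.3174,-0.9483)
member 3 (1-3): L=2.2227, (cx,cy)=(0.9957,-0.0931)
member 4 (2-3): L=2.6916, (cx,cy)=(0.5083,0.8612)
member 5 (2-4): L=2.2980, (cx,cy)=(1.0000,0.0000)
member 6 (3-4): L=2.4976, (cx,cy)=(0.3724,-0.9281)
solve A·x = −loads:
  F[0-1] = -2856.7870 N (compression)
  F[0-2] = -2374.1142 N (compression)
  F[1-2] = +1834.5166 N (tension)
  F[1-3] = +1799.7446 N (tension)
  F[2-3] = -2020.0534 N (compression)
  F[2-4] = -765.2232 N (compression)
  F[3-4] = +2055.0798 N (tension)
  Rx@0 = +3564.1600 N
  Ry@0 = +2597.1182 N
  Ry@4 = -1907.2982 N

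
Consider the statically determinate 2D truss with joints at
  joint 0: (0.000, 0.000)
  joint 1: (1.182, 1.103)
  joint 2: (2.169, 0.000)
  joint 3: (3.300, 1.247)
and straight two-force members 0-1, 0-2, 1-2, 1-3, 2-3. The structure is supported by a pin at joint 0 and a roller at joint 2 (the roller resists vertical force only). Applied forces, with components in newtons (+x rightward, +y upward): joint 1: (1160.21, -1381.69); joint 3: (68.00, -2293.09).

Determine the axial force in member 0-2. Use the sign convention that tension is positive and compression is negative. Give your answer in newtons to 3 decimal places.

N=4 nodes, M=5 members, R=3 reactions → 2N=8, M+R=8
member 0 (0-1): L=1.6167, (cx,cy)=(0.7311,0.6823)
member 1 (0-2): L=2.1690, (cx,cy)=(1.0000,0.0000)
member 2 (1-2): L=1.4801, (cx,cy)=(0.6668,-0.7452)
member 3 (1-3): L=2.1229, (cx,cy)=(0.9977,0.0678)
member 4 (2-3): L=1.6835, (cx,cy)=(0.6718,0.7407)
solve A·x = −loads:
  F[0-1] = +1753.1125 N (tension)
  F[0-2] = -53.5203 N (compression)
  F[1-2] = -3250.2877 N (compression)
  F[1-3] = +2294.2080 N (tension)
  F[2-3] = -3305.8566 N (compression)
  Rx@0 = -1228.2100 N
  Ry@0 = -1196.0647 N
  Ry@2 = +4870.8447 N

-53.520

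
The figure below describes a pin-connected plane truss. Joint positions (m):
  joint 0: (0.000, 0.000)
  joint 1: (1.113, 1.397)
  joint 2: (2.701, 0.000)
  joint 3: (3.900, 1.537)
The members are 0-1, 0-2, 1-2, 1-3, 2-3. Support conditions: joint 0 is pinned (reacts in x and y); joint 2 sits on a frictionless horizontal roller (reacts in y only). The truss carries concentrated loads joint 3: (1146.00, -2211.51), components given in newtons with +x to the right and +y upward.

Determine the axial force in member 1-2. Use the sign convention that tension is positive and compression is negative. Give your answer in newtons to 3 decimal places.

-2246.337

N=4 nodes, M=5 members, R=3 reactions → 2N=8, M+R=8
member 0 (0-1): L=1.7862, (cx,cy)=(0.6231,0.7821)
member 1 (0-2): L=2.7010, (cx,cy)=(1.0000,0.0000)
member 2 (1-2): L=2.1150, (cx,cy)=(0.7508,-0.6605)
member 3 (1-3): L=2.7905, (cx,cy)=(0.9987,0.0502)
member 4 (2-3): L=1.9494, (cx,cy)=(0.6151,0.7885)
solve A·x = −loads:
  F[0-1] = +2088.9799 N (tension)
  F[0-2] = -155.6923 N (compression)
  F[1-2] = -2246.3367 N (compression)
  F[1-3] = +2992.0473 N (tension)
  F[2-3] = -2995.2040 N (compression)
  Rx@0 = -1146.0000 N
  Ry@0 = -1633.8402 N
  Ry@2 = +3845.3502 N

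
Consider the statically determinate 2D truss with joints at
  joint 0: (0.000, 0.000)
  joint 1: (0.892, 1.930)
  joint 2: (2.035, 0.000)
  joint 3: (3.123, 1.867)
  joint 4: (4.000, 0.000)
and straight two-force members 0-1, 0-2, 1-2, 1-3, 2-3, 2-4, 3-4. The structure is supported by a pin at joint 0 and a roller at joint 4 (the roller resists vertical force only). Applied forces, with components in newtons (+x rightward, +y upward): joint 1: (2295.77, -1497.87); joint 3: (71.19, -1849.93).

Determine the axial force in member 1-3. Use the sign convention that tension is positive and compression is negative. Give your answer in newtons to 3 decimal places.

-1892.905

N=5 nodes, M=7 members, R=3 reactions → 2N=10, M+R=10
member 0 (0-1): L=2.1262, (cx,cy)=(0.4195,0.9077)
member 1 (0-2): L=2.0350, (cx,cy)=(1.0000,0.0000)
member 2 (1-2): L=2.2431, (cx,cy)=(0.5096,-0.8604)
member 3 (1-3): L=2.2319, (cx,cy)=(0.9996,-0.0282)
member 4 (2-3): L=2.1609, (cx,cy)=(0.5035,0.8640)
member 5 (2-4): L=1.9650, (cx,cy)=(1.0000,0.0000)
member 6 (3-4): L=2.0627, (cx,cy)=(0.4252,-0.9051)
solve A·x = −loads:
  F[0-1] = -472.0577 N (compression)
  F[0-2] = +2565.0049 N (tension)
  F[1-2] = -1180.7288 N (compression)
  F[1-3] = -1892.9050 N (compression)
  F[2-3] = +1175.8529 N (tension)
  F[2-4] = +1371.3024 N (tension)
  F[3-4] = -3225.3298 N (compression)
  Rx@0 = -2366.9600 N
  Ry@0 = +428.5052 N
  Ry@4 = +2919.2948 N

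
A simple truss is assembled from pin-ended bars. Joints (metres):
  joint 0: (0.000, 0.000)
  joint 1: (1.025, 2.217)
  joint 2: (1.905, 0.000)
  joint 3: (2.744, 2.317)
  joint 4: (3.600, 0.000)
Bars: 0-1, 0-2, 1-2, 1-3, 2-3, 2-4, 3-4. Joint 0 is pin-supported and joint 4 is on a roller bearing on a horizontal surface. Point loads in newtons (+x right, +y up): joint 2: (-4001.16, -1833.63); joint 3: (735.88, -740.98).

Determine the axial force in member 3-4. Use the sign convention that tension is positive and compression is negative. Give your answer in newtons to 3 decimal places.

-2141.407

N=5 nodes, M=7 members, R=3 reactions → 2N=10, M+R=10
member 0 (0-1): L=2.4425, (cx,cy)=(0.4197,0.9077)
member 1 (0-2): L=1.9050, (cx,cy)=(1.0000,0.0000)
member 2 (1-2): L=2.3853, (cx,cy)=(0.3689,-0.9295)
member 3 (1-3): L=1.7219, (cx,cy)=(0.9983,0.0581)
member 4 (2-3): L=2.4642, (cx,cy)=(0.3405,0.9403)
member 5 (2-4): L=1.6950, (cx,cy)=(1.0000,0.0000)
member 6 (3-4): L=2.4701, (cx,cy)=(0.3465,-0.9380)
solve A·x = −loads:
  F[0-1] = -623.4575 N (compression)
  F[0-2] = -3003.6428 N (compression)
  F[1-2] = +579.1052 N (tension)
  F[1-3] = -476.0911 N (compression)
  F[2-3] = +1377.6873 N (tension)
  F[2-4] = +742.1035 N (tension)
  F[3-4] = -2141.4072 N (compression)
  Rx@0 = +3265.2800 N
  Ry@0 = +565.9022 N
  Ry@4 = +2008.7078 N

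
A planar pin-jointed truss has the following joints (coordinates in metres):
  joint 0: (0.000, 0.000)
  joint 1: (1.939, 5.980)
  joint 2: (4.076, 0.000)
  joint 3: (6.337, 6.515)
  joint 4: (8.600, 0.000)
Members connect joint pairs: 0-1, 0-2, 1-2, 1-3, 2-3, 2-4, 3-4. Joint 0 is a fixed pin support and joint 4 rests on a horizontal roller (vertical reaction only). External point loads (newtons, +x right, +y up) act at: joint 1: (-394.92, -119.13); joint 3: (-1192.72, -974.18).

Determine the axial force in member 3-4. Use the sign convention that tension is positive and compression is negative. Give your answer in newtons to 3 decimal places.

N=5 nodes, M=7 members, R=3 reactions → 2N=10, M+R=10
member 0 (0-1): L=6.2865, (cx,cy)=(0.3084,0.9512)
member 1 (0-2): L=4.0760, (cx,cy)=(1.0000,0.0000)
member 2 (1-2): L=6.3504, (cx,cy)=(0.3365,-0.9417)
member 3 (1-3): L=4.4304, (cx,cy)=(0.9927,0.1208)
member 4 (2-3): L=6.8962, (cx,cy)=(0.3279,0.9447)
member 5 (2-4): L=4.5240, (cx,cy)=(1.0000,0.0000)
member 6 (3-4): L=6.8968, (cx,cy)=(0.3281,-0.9446)
solve A·x = −loads:
  F[0-1] = -1605.0320 N (compression)
  F[0-2] = -1092.5862 N (compression)
  F[1-2] = +1420.1580 N (tension)
  F[1-3] = -582.3007 N (compression)
  F[2-3] = -1415.5766 N (compression)
  F[2-4] = -150.5659 N (compression)
  F[3-4] = +458.8727 N (tension)
  Rx@0 = +1587.6400 N
  Ry@0 = +1526.7775 N
  Ry@4 = -433.4675 N

458.873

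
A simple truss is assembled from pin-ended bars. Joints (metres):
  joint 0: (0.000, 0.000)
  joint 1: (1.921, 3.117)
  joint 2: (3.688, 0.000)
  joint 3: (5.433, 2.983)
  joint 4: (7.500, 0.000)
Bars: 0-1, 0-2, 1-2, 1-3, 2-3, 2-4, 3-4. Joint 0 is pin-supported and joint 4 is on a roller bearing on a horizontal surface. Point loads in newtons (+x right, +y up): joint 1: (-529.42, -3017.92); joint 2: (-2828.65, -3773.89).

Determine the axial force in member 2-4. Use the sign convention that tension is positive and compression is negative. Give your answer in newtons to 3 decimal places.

N=5 nodes, M=7 members, R=3 reactions → 2N=10, M+R=10
member 0 (0-1): L=3.6614, (cx,cy)=(0.5247,0.8513)
member 1 (0-2): L=3.6880, (cx,cy)=(1.0000,0.0000)
member 2 (1-2): L=3.5830, (cx,cy)=(0.4932,-0.8699)
member 3 (1-3): L=3.5146, (cx,cy)=(0.9993,-0.0381)
member 4 (2-3): L=3.4559, (cx,cy)=(0.5049,0.8632)
member 5 (2-4): L=3.8120, (cx,cy)=(1.0000,0.0000)
member 6 (3-4): L=3.6292, (cx,cy)=(0.5696,-0.8220)
solve A·x = −loads:
  F[0-1] = -5148.6457 N (compression)
  F[0-2] = -656.7757 N (compression)
  F[1-2] = +1701.3394 N (tension)
  F[1-3] = -3013.0984 N (compression)
  F[2-3] = +2657.4820 N (tension)
  F[2-4] = +1669.0595 N (tension)
  F[3-4] = -2930.4685 N (compression)
  Rx@0 = +3358.0700 N
  Ry@0 = +4383.0995 N
  Ry@4 = +2408.7105 N

1669.060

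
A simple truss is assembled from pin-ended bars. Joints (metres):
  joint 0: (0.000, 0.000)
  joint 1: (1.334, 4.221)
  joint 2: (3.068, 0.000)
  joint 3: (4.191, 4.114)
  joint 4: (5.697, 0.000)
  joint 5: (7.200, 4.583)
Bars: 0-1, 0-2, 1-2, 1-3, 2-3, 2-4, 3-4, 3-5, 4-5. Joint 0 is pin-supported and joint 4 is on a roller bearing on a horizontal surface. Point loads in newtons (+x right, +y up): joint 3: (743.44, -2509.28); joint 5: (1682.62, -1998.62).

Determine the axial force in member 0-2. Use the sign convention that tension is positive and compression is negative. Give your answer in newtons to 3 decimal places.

1871.596

N=6 nodes, M=9 members, R=3 reactions → 2N=12, M+R=12
member 0 (0-1): L=4.4268, (cx,cy)=(0.3013,0.9535)
member 1 (0-2): L=3.0680, (cx,cy)=(1.0000,0.0000)
member 2 (1-2): L=4.5633, (cx,cy)=(0.3800,-0.9250)
member 3 (1-3): L=2.8590, (cx,cy)=(0.9993,-0.0374)
member 4 (2-3): L=4.2645, (cx,cy)=(0.2633,0.9647)
member 5 (2-4): L=2.6290, (cx,cy)=(1.0000,0.0000)
member 6 (3-4): L=4.3810, (cx,cy)=(0.3438,-0.9391)
member 7 (3-5): L=3.0453, (cx,cy)=(0.9881,0.1540)
member 8 (4-5): L=4.8232, (cx,cy)=(0.3116,0.9502)
solve A·x = −loads:
  F[0-1] = +1839.9475 N (tension)
  F[0-2] = +1871.5963 N (tension)
  F[1-2] = -1949.1224 N (compression)
  F[1-3] = +1296.0171 N (tension)
  F[2-3] = +1868.8842 N (tension)
  F[2-4] = +638.8070 N (tension)
  F[3-4] = -4131.4159 N (compression)
  F[3-5] = +2493.7725 N (tension)
  F[4-5] = -2507.5358 N (compression)
  Rx@0 = -2426.0600 N
  Ry@0 = -1754.4163 N
  Ry@4 = +6262.3163 N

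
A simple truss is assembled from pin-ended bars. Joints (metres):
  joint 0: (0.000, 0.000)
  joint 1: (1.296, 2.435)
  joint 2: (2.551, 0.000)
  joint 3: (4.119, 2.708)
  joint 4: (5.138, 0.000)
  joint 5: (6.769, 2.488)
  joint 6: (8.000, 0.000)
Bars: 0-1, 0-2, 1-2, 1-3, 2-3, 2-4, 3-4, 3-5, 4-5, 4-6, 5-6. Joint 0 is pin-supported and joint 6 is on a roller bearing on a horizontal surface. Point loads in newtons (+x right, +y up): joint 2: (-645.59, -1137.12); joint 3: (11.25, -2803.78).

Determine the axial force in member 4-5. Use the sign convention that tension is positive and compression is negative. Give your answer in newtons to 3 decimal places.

1968.239

N=7 nodes, M=11 members, R=3 reactions → 2N=14, M+R=14
member 0 (0-1): L=2.7584, (cx,cy)=(0.4698,0.8828)
member 1 (0-2): L=2.5510, (cx,cy)=(1.0000,0.0000)
member 2 (1-2): L=2.7394, (cx,cy)=(0.4581,-0.8889)
member 3 (1-3): L=2.8362, (cx,cy)=(0.9954,0.0963)
member 4 (2-3): L=3.1292, (cx,cy)=(0.5011,0.8654)
member 5 (2-4): L=2.5870, (cx,cy)=(1.0000,0.0000)
member 6 (3-4): L=2.8934, (cx,cy)=(0.3522,-0.9359)
member 7 (3-5): L=2.6591, (cx,cy)=(0.9966,-0.0827)
member 8 (4-5): L=2.9749, (cx,cy)=(0.5482,0.8363)
member 9 (4-6): L=2.8620, (cx,cy)=(1.0000,0.0000)
member 10 (5-6): L=2.7759, (cx,cy)=(0.4435,-0.8963)
solve A·x = −loads:
  F[0-1] = -2413.9187 N (compression)
  F[0-2] = +499.8045 N (tension)
  F[1-2] = +2165.9275 N (tension)
  F[1-3] = -2136.3440 N (compression)
  F[2-3] = -910.7256 N (compression)
  F[2-4] = +2594.0264 N (tension)
  F[3-4] = -1758.7545 N (compression)
  F[3-5] = -1981.4147 N (compression)
  F[4-5] = +1968.2386 N (tension)
  F[4-6] = +895.5443 N (tension)
  F[5-6] = -2019.4337 N (compression)
  Rx@0 = +634.3400 N
  Ry@0 = +2130.8965 N
  Ry@6 = +1810.0035 N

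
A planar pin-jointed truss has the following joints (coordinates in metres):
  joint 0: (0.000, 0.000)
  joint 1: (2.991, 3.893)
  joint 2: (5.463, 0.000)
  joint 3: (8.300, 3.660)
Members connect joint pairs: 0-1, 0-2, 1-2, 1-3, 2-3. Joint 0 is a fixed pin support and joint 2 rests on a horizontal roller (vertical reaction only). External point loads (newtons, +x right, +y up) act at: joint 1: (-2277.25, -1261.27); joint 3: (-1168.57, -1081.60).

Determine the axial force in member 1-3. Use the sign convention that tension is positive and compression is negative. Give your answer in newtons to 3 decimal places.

N=4 nodes, M=5 members, R=3 reactions → 2N=8, M+R=8
member 0 (0-1): L=4.9093, (cx,cy)=(0.6092,0.7930)
member 1 (0-2): L=5.4630, (cx,cy)=(1.0000,0.0000)
member 2 (1-2): L=4.6115, (cx,cy)=(0.5360,-0.8442)
member 3 (1-3): L=5.3141, (cx,cy)=(0.9990,-0.0438)
member 4 (2-3): L=4.6308, (cx,cy)=(0.6126,0.7904)
solve A·x = −loads:
  F[0-1] = -3045.1324 N (compression)
  F[0-2] = -1590.5792 N (compression)
  F[1-2] = +1382.9534 N (tension)
  F[1-3] = -319.6267 N (compression)
  F[2-3] = -1386.2169 N (compression)
  Rx@0 = +3445.8200 N
  Ry@0 = +2414.7283 N
  Ry@2 = -71.8583 N

-319.627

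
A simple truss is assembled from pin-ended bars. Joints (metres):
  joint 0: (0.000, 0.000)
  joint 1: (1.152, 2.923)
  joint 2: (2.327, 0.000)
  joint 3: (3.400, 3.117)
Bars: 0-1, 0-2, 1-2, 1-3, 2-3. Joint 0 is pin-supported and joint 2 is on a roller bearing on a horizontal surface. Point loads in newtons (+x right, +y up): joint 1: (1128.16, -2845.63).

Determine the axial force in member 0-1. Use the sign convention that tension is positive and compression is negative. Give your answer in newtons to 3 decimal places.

N=4 nodes, M=5 members, R=3 reactions → 2N=8, M+R=8
member 0 (0-1): L=3.1418, (cx,cy)=(0.3667,0.9304)
member 1 (0-2): L=2.3270, (cx,cy)=(1.0000,0.0000)
member 2 (1-2): L=3.1503, (cx,cy)=(0.3730,-0.9278)
member 3 (1-3): L=2.2564, (cx,cy)=(0.9963,0.0860)
member 4 (2-3): L=3.2965, (cx,cy)=(0.3255,0.9455)
solve A·x = −loads:
  F[0-1] = -21.2494 N (compression)
  F[0-2] = +1135.9515 N (tension)
  F[1-2] = -3045.6319 N (compression)
  F[1-3] = +0.0000 N (tension)
  F[2-3] = +0.0000 N (tension)
  Rx@0 = -1128.1600 N
  Ry@0 = +19.7695 N
  Ry@2 = +2825.8605 N

-21.249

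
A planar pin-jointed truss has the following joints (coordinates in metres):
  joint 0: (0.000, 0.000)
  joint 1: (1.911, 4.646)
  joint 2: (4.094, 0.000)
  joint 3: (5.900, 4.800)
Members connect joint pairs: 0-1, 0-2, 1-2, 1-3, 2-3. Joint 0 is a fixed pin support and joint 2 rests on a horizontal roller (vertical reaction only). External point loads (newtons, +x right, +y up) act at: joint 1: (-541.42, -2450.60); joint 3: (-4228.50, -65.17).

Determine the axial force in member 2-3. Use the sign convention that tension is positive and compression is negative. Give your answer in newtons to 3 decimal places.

N=4 nodes, M=5 members, R=3 reactions → 2N=8, M+R=8
member 0 (0-1): L=5.0237, (cx,cy)=(0.3804,0.9248)
member 1 (0-2): L=4.0940, (cx,cy)=(1.0000,0.0000)
member 2 (1-2): L=5.1333, (cx,cy)=(0.4253,-0.9051)
member 3 (1-3): L=3.9920, (cx,cy)=(0.9993,0.0386)
member 4 (2-3): L=5.1285, (cx,cy)=(0.3521,0.9359)
solve A·x = −loads:
  F[0-1] = -7406.9074 N (compression)
  F[0-2] = -1952.3371 N (compression)
  F[1-2] = +4678.9537 N (tension)
  F[1-3] = -4269.1229 N (compression)
  F[2-3] = +106.3331 N (tension)
  Rx@0 = +4769.9200 N
  Ry@0 = +6850.0733 N
  Ry@2 = -4334.3033 N

106.333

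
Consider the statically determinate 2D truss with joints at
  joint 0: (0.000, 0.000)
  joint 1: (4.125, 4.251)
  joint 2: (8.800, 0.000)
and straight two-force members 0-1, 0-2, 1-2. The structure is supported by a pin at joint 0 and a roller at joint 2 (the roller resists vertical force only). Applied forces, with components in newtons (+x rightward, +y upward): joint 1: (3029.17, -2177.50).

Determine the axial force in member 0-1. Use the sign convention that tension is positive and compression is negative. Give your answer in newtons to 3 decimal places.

N=3 nodes, M=3 members, R=3 reactions → 2N=6, M+R=6
member 0 (0-1): L=5.9234, (cx,cy)=(0.6964,0.7177)
member 1 (0-2): L=8.8000, (cx,cy)=(1.0000,0.0000)
member 2 (1-2): L=6.3188, (cx,cy)=(0.7399,-0.6728)
solve A·x = −loads:
  F[0-1] = +427.0792 N (tension)
  F[0-2] = +2731.7559 N (tension)
  F[1-2] = -3692.2541 N (compression)
  Rx@0 = -3029.1700 N
  Ry@0 = -306.4988 N
  Ry@2 = +2483.9988 N

427.079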